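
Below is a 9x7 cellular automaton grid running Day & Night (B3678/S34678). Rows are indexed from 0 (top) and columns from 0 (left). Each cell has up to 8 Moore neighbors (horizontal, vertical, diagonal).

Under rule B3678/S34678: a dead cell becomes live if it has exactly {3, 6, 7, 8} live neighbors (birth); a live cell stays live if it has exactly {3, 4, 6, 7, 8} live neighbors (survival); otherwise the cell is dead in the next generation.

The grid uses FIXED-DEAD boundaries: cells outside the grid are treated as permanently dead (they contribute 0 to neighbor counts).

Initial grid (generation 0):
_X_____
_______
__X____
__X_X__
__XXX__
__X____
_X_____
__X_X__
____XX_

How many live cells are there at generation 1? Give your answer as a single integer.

Answer: 13

Derivation:
Simulating step by step:
Generation 0 (given above): 13 live cells
Generation 1: 13 live cells
_______
_______
___X___
_XXX___
_XX____
_XX____
__XX___
___X_X_
___X___
Population at generation 1: 13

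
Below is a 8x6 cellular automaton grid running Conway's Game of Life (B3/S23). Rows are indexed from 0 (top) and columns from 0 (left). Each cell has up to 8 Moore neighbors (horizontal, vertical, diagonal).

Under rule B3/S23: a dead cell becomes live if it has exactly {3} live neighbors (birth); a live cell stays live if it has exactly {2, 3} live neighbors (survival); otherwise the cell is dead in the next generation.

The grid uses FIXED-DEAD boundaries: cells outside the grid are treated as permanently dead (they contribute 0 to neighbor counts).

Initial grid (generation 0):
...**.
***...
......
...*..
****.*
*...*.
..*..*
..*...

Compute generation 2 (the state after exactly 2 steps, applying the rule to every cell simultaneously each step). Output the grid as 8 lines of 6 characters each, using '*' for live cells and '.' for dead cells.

Answer: .*.*..
*.....
*...*.
....*.
*....*
*...*.
....*.
......

Derivation:
Simulating step by step:
Generation 0 (given above): 16 live cells
Generation 1: 20 live cells
.***..
.***..
.**...
.*.**.
****..
*...**
.*.*..
......
Generation 2: 11 live cells
(generation 2 grid is the final answer)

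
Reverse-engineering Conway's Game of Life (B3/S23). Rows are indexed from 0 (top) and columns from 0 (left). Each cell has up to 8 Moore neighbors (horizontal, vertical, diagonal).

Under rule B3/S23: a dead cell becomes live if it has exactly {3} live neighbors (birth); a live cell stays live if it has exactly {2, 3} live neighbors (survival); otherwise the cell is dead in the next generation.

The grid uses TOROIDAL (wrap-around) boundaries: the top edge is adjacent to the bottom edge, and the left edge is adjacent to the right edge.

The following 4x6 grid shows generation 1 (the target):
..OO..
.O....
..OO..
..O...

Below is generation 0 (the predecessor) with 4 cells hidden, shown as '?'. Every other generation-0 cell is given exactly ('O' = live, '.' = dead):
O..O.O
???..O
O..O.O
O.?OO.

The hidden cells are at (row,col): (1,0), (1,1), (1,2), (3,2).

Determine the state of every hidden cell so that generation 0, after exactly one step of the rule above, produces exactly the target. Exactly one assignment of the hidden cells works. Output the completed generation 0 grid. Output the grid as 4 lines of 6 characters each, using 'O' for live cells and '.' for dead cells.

Answer: O..O.O
O....O
O..O.O
O.OOO.

Derivation:
Hidden generation-0 cells (in order): (1,0), (1,1), (1,2), (3,2).
A hidden cell only influences target cells in its own 3x3 neighborhood. Try each of the 2^4 = 16 assignments, step the completed generation 0 forward once under B3/S23, and compare with the target:
  (1,0)=. (1,1)=. (1,2)=. (3,2)=. -> step gives (0,0)='O' but target has '.' -> reject
  (1,0)=. (1,1)=. (1,2)=. (3,2)=O -> step gives (0,0)='O' but target has '.' -> reject
  (1,0)=. (1,1)=. (1,2)=O (3,2)=. -> step gives (0,0)='O' but target has '.' -> reject
  (1,0)=. (1,1)=. (1,2)=O (3,2)=O -> step gives (0,0)='O' but target has '.' -> reject
  (1,0)=. (1,1)=O (1,2)=. (3,2)=. -> step gives (0,1)='O' but target has '.' -> reject
  (1,0)=. (1,1)=O (1,2)=. (3,2)=O -> step gives (0,2)='.' but target has 'O' -> reject
  (1,0)=. (1,1)=O (1,2)=O (3,2)=. -> step gives (0,2)='.' but target has 'O' -> reject
  (1,0)=. (1,1)=O (1,2)=O (3,2)=O -> step gives (0,2)='.' but target has 'O' -> reject
  (1,0)=O (1,1)=. (1,2)=. (3,2)=. -> step gives (0,1)='O' but target has '.' -> reject
  (1,0)=O (1,1)=. (1,2)=. (3,2)=O -> step reproduces the target at every cell -> ACCEPT
  (1,0)=O (1,1)=. (1,2)=O (3,2)=. -> step gives (1,1)='.' but target has 'O' -> reject
  (1,0)=O (1,1)=. (1,2)=O (3,2)=O -> step gives (0,2)='.' but target has 'O' -> reject
  (1,0)=O (1,1)=O (1,2)=. (3,2)=. -> step gives (1,2)='O' but target has '.' -> reject
  (1,0)=O (1,1)=O (1,2)=. (3,2)=O -> step gives (0,2)='.' but target has 'O' -> reject
  (1,0)=O (1,1)=O (1,2)=O (3,2)=. -> step gives (0,2)='.' but target has 'O' -> reject
  (1,0)=O (1,1)=O (1,2)=O (3,2)=O -> step gives (0,2)='.' but target has 'O' -> reject
Unique solution: (1,0)=live, (1,1)=dead, (1,2)=dead, (3,2)=live.
Check: live-neighbor counts of every cell in the completed generation 0:
443355
532255
443355
443456
Applying B3/S23 to generation 0 with these counts gives:
..OO..
.O....
..OO..
..O...
which matches the target exactly.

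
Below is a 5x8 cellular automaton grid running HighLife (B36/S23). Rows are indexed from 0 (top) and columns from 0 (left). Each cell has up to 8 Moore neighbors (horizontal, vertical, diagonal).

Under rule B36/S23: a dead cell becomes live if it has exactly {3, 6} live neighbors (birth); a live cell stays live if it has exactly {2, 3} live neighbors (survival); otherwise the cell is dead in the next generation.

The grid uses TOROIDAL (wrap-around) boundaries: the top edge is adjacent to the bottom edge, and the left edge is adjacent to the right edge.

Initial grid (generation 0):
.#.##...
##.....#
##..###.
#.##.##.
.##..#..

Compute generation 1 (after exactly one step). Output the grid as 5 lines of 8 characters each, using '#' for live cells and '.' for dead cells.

Answer: ...##...
...#..##
...##..#
##.#....
#....##.

Derivation:
Simulating step by step:
Generation 0 (given above): 19 live cells
Generation 1: 14 live cells
(generation 1 grid is the final answer)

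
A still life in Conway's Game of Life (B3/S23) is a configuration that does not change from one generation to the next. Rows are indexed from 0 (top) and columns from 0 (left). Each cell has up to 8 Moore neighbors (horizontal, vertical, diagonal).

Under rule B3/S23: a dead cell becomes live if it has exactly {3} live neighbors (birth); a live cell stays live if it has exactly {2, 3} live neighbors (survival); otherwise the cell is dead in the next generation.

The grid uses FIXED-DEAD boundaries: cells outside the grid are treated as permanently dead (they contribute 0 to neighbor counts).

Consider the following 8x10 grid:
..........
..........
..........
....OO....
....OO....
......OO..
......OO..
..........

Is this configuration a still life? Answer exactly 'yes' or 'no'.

Answer: no

Derivation:
Compute generation 1 and compare to generation 0 (given above):
Generation 1:
..........
..........
..........
....OO....
....O.....
.......O..
......OO..
..........
Cell (4,5) differs: gen0=1 vs gen1=0 -> NOT a still life.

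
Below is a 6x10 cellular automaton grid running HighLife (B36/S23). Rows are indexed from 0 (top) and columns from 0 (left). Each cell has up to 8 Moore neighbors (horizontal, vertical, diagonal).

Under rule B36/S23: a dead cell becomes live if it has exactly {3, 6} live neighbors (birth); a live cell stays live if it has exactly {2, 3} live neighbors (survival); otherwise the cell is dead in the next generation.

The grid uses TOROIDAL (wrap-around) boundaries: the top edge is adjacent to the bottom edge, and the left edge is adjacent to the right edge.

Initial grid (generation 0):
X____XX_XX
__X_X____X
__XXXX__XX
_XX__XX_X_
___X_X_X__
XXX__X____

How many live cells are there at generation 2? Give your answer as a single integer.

Simulating step by step:
Generation 0 (given above): 26 live cells
Generation 1: 29 live cells
__XXXXX_X_
_XX___XX__
X_____XXXX
_X__X___XX
X__X_X_X__
XXX__X_XX_
Generation 2: 23 live cells
XX__X__XXX
XXX_X_____
__X__XX___
_X__XX____
___X_X_X__
X___X_X_X_
Population at generation 2: 23

Answer: 23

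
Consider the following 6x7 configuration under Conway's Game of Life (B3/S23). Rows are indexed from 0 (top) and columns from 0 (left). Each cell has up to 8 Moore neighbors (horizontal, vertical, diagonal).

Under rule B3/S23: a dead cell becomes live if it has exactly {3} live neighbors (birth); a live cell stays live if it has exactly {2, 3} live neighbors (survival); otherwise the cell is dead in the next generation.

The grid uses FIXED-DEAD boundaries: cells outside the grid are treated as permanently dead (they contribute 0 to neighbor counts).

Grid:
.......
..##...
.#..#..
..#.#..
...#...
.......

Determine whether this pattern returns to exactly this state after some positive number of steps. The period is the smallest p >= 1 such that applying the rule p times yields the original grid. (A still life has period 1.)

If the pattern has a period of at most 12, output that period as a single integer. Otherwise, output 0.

Simulating and comparing each generation to the original:
Gen 0 (original, given above): 7 live cells
Gen 1: 7 live cells, MATCHES original -> period = 1

Answer: 1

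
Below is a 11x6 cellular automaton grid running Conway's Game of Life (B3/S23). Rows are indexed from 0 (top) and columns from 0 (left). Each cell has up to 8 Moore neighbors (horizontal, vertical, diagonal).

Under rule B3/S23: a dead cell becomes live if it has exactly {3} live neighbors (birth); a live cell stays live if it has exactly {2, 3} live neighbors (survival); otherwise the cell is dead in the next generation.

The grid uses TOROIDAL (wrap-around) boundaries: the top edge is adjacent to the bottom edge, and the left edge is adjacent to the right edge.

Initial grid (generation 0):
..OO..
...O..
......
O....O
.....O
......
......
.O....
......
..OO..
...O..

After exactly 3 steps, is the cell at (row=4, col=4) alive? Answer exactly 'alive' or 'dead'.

Answer: dead

Derivation:
Simulating step by step:
Generation 0 (given above): 10 live cells
Generation 1: 13 live cells
..OOO.
..OO..
......
O....O
O....O
......
......
......
..O...
..OO..
....O.
Generation 2: 13 live cells
..O.O.
..O.O.
......
O....O
O....O
......
......
......
..OO..
..OO..
....O.
Generation 3: 13 live cells
....OO
......
.....O
O....O
O....O
......
......
......
..OO..
..O.O.
..O.O.

Cell (4,4) at generation 3: 0 -> dead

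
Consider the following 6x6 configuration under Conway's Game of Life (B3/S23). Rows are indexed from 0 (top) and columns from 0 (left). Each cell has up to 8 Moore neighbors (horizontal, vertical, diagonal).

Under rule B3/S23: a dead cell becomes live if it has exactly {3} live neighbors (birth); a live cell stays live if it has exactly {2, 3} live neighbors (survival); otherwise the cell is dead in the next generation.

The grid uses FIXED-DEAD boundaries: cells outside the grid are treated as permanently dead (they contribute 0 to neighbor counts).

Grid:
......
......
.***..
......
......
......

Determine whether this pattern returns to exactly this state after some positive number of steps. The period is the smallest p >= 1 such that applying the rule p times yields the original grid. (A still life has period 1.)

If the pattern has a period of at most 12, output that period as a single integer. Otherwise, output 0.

Simulating and comparing each generation to the original:
Gen 0 (original, given above): 3 live cells
Gen 1: 3 live cells, differs from original
Gen 2: 3 live cells, MATCHES original -> period = 2

Answer: 2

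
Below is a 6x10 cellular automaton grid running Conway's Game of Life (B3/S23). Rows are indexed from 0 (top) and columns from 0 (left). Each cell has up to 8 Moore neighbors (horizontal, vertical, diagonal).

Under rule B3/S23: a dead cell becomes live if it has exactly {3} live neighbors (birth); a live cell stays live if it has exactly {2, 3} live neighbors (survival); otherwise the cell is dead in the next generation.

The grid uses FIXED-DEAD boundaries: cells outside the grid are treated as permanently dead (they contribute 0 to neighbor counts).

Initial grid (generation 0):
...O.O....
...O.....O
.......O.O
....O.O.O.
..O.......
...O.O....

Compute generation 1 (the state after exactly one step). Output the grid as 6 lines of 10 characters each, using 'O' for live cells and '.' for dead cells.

Answer: ....O.....
....O...O.
.......O.O
.......OO.
...OOO....
..........

Derivation:
Simulating step by step:
Generation 0 (given above): 12 live cells
Generation 1: 10 live cells
(generation 1 grid is the final answer)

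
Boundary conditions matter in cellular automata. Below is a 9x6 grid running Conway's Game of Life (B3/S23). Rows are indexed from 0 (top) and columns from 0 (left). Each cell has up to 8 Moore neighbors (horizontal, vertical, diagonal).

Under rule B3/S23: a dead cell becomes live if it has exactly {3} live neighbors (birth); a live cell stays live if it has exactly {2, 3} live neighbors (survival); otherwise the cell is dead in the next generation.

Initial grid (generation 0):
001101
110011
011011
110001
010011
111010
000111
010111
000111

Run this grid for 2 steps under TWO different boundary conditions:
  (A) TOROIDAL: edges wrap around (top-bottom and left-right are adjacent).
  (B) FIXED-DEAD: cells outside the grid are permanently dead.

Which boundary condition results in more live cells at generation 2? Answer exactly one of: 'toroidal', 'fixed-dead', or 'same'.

Answer: fixed-dead

Derivation:
Under TOROIDAL boundary, generation 2:
000000
010100
001100
000000
000110
001100
000000
000000
000000
Population = 8

Under FIXED-DEAD boundary, generation 2:
011000
000010
011100
000000
100110
111110
100000
000000
000000
Population = 15

Comparison: toroidal=8, fixed-dead=15 -> fixed-dead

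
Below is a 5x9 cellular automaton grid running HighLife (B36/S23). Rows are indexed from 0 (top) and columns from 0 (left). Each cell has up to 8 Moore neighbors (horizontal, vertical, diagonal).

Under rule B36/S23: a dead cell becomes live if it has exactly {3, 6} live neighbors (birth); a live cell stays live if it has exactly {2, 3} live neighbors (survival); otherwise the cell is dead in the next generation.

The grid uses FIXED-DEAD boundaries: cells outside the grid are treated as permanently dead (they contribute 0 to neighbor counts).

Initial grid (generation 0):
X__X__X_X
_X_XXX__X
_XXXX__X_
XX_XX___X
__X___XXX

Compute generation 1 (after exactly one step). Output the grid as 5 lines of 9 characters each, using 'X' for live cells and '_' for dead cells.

Simulating step by step:
Generation 0 (given above): 23 live cells
Generation 1: 23 live cells
(generation 1 grid is the final answer)

Answer: __XX_X_X_
XXX__XX_X
_______XX
X_X_XXX_X
_XXX___XX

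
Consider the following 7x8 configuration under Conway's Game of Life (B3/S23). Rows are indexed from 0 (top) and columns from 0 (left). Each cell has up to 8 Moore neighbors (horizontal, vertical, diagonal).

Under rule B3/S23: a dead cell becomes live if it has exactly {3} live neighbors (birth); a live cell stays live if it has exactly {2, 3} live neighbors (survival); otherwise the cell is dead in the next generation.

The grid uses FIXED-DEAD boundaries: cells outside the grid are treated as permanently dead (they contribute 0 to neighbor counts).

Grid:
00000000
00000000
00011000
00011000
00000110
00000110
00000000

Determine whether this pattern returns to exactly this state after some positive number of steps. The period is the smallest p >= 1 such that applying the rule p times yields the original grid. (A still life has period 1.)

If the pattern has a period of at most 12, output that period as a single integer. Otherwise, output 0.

Simulating and comparing each generation to the original:
Gen 0 (original, given above): 8 live cells
Gen 1: 6 live cells, differs from original
Gen 2: 8 live cells, MATCHES original -> period = 2

Answer: 2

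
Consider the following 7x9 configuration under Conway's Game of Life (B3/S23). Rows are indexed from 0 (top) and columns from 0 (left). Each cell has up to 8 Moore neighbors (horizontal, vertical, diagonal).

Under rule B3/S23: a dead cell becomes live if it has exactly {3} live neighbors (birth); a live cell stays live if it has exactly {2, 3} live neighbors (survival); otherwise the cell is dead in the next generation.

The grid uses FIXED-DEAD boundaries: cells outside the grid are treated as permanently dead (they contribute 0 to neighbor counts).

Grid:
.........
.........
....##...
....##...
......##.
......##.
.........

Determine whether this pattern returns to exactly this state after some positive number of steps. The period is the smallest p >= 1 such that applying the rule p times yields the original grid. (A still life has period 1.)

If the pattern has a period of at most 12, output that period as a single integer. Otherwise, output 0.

Simulating and comparing each generation to the original:
Gen 0 (original, given above): 8 live cells
Gen 1: 6 live cells, differs from original
Gen 2: 8 live cells, MATCHES original -> period = 2

Answer: 2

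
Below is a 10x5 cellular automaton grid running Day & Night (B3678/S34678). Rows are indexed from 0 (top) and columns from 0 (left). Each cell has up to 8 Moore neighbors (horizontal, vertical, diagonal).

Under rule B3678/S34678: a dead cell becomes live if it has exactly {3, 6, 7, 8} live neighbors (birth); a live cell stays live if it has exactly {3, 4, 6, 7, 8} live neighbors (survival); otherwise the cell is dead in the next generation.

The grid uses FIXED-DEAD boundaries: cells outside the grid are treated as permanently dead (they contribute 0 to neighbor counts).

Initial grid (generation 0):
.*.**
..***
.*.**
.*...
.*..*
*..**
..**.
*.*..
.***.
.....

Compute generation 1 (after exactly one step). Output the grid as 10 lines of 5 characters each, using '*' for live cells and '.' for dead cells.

Answer: ...**
.*.*.
...**
*..**
*.**.
.*.**
..***
.....
.**..
..*..

Derivation:
Simulating step by step:
Generation 0 (given above): 22 live cells
Generation 1: 21 live cells
(generation 1 grid is the final answer)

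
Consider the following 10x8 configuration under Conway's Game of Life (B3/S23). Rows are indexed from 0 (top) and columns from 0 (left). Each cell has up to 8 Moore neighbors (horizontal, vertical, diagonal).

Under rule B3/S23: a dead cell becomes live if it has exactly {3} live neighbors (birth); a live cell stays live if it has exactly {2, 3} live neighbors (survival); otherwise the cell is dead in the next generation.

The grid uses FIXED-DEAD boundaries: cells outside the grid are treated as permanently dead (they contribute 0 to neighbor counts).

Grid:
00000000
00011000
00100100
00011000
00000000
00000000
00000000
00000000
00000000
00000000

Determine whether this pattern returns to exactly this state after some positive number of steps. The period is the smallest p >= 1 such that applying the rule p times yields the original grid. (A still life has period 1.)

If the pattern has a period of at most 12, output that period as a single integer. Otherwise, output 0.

Answer: 1

Derivation:
Simulating and comparing each generation to the original:
Gen 0 (original, given above): 6 live cells
Gen 1: 6 live cells, MATCHES original -> period = 1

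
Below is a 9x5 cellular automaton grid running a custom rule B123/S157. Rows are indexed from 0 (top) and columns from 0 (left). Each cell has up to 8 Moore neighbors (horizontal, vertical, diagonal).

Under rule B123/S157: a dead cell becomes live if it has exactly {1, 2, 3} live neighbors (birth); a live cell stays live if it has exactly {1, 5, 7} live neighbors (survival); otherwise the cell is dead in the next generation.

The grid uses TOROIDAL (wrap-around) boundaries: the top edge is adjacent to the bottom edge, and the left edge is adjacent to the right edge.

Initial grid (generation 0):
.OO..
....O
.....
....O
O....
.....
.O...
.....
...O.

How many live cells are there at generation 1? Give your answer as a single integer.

Answer: 35

Derivation:
Simulating step by step:
Generation 0 (given above): 7 live cells
Generation 1: 35 live cells
OO.OO
OOOO.
O..OO
OO.OO
OO.OO
OOO.O
O.O..
OOOOO
OOOOO
Population at generation 1: 35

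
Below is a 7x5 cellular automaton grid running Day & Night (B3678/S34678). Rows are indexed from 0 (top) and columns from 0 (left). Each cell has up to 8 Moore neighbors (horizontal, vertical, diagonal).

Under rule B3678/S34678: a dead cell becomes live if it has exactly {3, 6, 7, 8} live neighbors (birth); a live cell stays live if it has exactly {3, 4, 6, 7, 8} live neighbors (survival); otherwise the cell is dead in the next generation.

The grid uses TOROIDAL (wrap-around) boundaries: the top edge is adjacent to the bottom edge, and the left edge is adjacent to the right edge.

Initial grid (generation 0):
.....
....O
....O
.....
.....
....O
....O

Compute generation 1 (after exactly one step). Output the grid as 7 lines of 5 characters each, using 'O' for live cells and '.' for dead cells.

Simulating step by step:
Generation 0 (given above): 4 live cells
Generation 1: 0 live cells
(generation 1 grid is the final answer)

Answer: .....
.....
.....
.....
.....
.....
.....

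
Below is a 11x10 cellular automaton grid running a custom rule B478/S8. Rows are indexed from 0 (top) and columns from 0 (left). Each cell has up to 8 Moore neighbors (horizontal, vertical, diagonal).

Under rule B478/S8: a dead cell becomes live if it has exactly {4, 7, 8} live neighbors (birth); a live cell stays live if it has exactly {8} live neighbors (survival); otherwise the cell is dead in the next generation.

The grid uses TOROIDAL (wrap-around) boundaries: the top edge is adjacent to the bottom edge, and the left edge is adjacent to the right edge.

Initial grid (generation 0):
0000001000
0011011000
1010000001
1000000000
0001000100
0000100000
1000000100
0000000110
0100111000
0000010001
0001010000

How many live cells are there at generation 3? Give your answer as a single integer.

Simulating step by step:
Generation 0 (given above): 24 live cells
Generation 1: 5 live cells
0000110000
0000000000
0100000000
0000000000
0000000000
0000000000
0000000000
0000001000
0000000000
0000001000
0000000000
Generation 2: 0 live cells
0000000000
0000000000
0000000000
0000000000
0000000000
0000000000
0000000000
0000000000
0000000000
0000000000
0000000000
Generation 3: 0 live cells
0000000000
0000000000
0000000000
0000000000
0000000000
0000000000
0000000000
0000000000
0000000000
0000000000
0000000000
Population at generation 3: 0

Answer: 0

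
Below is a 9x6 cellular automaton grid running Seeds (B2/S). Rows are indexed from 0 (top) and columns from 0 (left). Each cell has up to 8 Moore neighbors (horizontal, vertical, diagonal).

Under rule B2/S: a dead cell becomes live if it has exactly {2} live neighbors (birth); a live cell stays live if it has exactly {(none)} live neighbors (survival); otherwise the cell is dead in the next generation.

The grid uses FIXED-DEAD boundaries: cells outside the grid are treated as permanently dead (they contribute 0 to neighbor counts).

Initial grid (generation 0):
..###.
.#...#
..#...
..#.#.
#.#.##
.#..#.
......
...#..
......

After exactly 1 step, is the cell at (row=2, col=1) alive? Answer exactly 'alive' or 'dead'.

Simulating step by step:
Generation 0 (given above): 15 live cells
Generation 1: 9 live cells
.#...#
......
....##
......
......
#.#...
..###.
......
......

Cell (2,1) at generation 1: 0 -> dead

Answer: dead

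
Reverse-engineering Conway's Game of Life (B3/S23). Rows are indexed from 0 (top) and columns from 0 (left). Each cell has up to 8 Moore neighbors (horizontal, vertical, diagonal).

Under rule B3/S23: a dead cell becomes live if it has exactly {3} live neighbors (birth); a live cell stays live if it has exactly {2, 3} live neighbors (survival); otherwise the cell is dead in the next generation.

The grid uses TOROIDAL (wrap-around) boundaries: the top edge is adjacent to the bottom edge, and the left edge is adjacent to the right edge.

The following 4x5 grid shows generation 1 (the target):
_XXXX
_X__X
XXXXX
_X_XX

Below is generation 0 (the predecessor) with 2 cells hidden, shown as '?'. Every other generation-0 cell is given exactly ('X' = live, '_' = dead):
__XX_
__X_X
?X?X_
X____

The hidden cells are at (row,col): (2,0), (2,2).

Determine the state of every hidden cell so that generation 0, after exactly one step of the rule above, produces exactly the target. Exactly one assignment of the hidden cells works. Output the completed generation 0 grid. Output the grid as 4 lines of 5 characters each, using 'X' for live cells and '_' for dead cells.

Hidden generation-0 cells (in order): (2,0), (2,2).
A hidden cell only influences target cells in its own 3x3 neighborhood. Try each of the 2^2 = 4 assignments, step the completed generation 0 forward once under B3/S23, and compare with the target:
  (2,0)=_ (2,2)=_ -> step reproduces the target at every cell -> ACCEPT
  (2,0)=_ (2,2)=X -> step gives (1,1)='_' but target has 'X' -> reject
  (2,0)=X (2,2)=_ -> step gives (1,0)='X' but target has '_' -> reject
  (2,0)=X (2,2)=X -> step gives (1,0)='X' but target has '_' -> reject
Unique solution: (2,0)=dead, (2,2)=dead.
Check: live-neighbor counts of every cell in the completed generation 0:
23233
23452
32323
13433
Applying B3/S23 to generation 0 with these counts gives:
_XXXX
_X__X
XXXXX
_X_XX
which matches the target exactly.

Answer: __XX_
__X_X
_X_X_
X____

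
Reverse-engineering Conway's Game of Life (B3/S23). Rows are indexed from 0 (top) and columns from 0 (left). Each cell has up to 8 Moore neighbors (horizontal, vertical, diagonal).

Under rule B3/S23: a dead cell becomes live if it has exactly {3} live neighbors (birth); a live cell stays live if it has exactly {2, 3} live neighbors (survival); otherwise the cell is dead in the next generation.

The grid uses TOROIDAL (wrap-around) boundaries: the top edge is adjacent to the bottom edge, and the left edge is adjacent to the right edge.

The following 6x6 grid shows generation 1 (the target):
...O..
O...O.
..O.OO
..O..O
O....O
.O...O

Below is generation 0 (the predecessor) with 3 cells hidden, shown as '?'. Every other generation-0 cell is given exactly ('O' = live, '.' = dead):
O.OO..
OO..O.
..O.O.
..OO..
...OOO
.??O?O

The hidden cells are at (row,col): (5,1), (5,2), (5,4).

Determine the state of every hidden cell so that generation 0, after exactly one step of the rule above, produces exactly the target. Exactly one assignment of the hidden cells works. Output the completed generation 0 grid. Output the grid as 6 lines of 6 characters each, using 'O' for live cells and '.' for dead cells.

Hidden generation-0 cells (in order): (5,1), (5,2), (5,4).
A hidden cell only influences target cells in its own 3x3 neighborhood. Try each of the 2^3 = 8 assignments, step the completed generation 0 forward once under B3/S23, and compare with the target:
  (5,1)=. (5,2)=. (5,4)=. -> step gives (0,0)='O' but target has '.' -> reject
  (5,1)=. (5,2)=. (5,4)=O -> step gives (0,0)='O' but target has '.' -> reject
  (5,1)=. (5,2)=O (5,4)=. -> step gives (0,0)='O' but target has '.' -> reject
  (5,1)=. (5,2)=O (5,4)=O -> step gives (0,0)='O' but target has '.' -> reject
  (5,1)=O (5,2)=. (5,4)=. -> step reproduces the target at every cell -> ACCEPT
  (5,1)=O (5,2)=. (5,4)=O -> step gives (0,3)='.' but target has 'O' -> reject
  (5,1)=O (5,2)=O (5,4)=. -> step gives (0,3)='.' but target has 'O' -> reject
  (5,1)=O (5,2)=O (5,4)=O -> step gives (0,3)='.' but target has 'O' -> reject
Unique solution: (5,1)=live, (5,2)=dead, (5,4)=dead.
Check: live-neighbor counts of every cell in the completed generation 0:
454344
244524
243523
123553
325452
425463
Applying B3/S23 to generation 0 with these counts gives:
...O..
O...O.
..O.OO
..O..O
O....O
.O...O
which matches the target exactly.

Answer: O.OO..
OO..O.
..O.O.
..OO..
...OOO
.O.O.O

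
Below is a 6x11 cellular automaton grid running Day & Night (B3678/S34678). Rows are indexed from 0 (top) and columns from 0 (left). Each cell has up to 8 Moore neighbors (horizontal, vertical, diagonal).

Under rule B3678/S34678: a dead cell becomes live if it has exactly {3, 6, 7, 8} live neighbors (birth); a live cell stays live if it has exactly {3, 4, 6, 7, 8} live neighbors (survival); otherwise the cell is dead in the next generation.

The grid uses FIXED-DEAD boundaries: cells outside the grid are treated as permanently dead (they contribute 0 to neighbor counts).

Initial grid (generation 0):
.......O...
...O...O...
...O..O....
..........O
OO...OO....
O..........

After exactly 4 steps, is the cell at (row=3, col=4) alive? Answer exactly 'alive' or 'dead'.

Answer: dead

Derivation:
Simulating step by step:
Generation 0 (given above): 11 live cells
Generation 1: 4 live cells
...........
......O....
...........
.....OO....
...........
.O.........
Generation 2: 2 live cells
...........
...........
.....OO....
...........
...........
...........
Generation 3: 0 live cells
...........
...........
...........
...........
...........
...........
Generation 4: 0 live cells
...........
...........
...........
...........
...........
...........

Cell (3,4) at generation 4: 0 -> dead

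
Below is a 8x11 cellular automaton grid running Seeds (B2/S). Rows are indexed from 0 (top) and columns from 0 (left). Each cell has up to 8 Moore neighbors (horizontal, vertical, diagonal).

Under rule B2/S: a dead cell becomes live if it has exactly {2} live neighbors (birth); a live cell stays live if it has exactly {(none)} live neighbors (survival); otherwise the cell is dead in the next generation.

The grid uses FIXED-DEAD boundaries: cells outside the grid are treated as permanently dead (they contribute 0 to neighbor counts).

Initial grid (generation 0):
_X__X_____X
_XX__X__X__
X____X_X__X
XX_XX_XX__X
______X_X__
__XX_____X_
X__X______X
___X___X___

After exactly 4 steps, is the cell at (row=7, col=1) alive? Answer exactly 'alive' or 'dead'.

Simulating step by step:
Generation 0 (given above): 28 live cells
Generation 1: 20 live cells
X__X_X___X_
___X___X__X
___________
__X________
X_________X
_X__X__XX_X
_X______XX_
__X_X______
Generation 2: 24 live cells
__X___X_X_X
__X___X_XX_
__XX_______
_X_________
__XX___XX__
__X________
X___XX____X
_X_X____XX_
Generation 3: 21 live cells
_X_X_X_____
_____X____X
_______XXX_
____X__XX__
___________
_____XXXXX_
________X__
X_X__X____X
Generation 4: 14 live cells
__X___X____
__X____X___
____XX____X
______X____
____X______
___________
_X__X_____X
_X_______X_

Cell (7,1) at generation 4: 1 -> alive

Answer: alive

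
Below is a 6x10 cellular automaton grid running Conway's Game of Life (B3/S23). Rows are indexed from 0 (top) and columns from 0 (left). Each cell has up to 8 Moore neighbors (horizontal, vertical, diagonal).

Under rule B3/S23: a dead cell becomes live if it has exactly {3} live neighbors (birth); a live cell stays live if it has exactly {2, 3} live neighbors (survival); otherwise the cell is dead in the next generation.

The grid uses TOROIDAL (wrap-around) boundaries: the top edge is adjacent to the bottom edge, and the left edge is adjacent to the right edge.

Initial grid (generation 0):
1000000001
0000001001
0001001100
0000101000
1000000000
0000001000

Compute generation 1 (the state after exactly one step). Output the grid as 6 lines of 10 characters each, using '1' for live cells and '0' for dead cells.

Answer: 1000000001
1000001111
0000001100
0000011100
0000010000
1000000001

Derivation:
Simulating step by step:
Generation 0 (given above): 11 live cells
Generation 1: 15 live cells
(generation 1 grid is the final answer)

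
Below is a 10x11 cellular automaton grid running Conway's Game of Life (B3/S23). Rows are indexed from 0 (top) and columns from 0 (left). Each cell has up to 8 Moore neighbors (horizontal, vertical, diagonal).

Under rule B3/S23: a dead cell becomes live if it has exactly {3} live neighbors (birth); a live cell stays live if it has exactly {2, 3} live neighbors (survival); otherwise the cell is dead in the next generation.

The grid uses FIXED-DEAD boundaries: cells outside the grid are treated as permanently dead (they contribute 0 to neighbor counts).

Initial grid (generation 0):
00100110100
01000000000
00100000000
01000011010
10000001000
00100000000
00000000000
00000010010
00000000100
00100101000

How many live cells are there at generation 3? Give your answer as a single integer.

Simulating step by step:
Generation 0 (given above): 19 live cells
Generation 1: 15 live cells
00000000000
01100000000
01100000000
01000011100
01000011100
00000000000
00000000000
00000000000
00000011100
00000000000
Generation 2: 14 live cells
00000000000
01100000000
10000001000
11000010100
00000010100
00000001000
00000000000
00000001000
00000001000
00000001000
Generation 3: 14 live cells
00000000000
01000000000
10100001000
11000010100
00000010100
00000001000
00000000000
00000000000
00000011100
00000000000
Population at generation 3: 14

Answer: 14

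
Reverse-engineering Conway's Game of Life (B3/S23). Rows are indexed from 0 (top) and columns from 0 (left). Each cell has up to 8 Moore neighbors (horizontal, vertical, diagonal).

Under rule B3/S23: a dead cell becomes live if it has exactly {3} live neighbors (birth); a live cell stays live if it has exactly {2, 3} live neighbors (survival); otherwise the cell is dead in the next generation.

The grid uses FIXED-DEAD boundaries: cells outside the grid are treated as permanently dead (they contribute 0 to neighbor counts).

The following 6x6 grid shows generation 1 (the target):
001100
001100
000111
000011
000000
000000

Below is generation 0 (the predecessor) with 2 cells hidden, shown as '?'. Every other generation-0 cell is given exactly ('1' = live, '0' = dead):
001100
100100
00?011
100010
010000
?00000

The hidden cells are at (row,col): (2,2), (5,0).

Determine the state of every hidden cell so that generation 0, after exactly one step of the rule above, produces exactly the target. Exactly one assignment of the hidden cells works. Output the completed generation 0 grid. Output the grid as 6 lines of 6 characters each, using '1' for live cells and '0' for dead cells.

Answer: 001100
100100
000011
100010
010000
000000

Derivation:
Hidden generation-0 cells (in order): (2,2), (5,0).
A hidden cell only influences target cells in its own 3x3 neighborhood. Try each of the 2^2 = 4 assignments, step the completed generation 0 forward once under B3/S23, and compare with the target:
  (2,2)=0 (5,0)=0 -> step reproduces the target at every cell -> ACCEPT
  (2,2)=0 (5,0)=1 -> step gives (4,0)='1' but target has '0' -> reject
  (2,2)=1 (5,0)=0 -> step gives (1,1)='1' but target has '0' -> reject
  (2,2)=1 (5,0)=1 -> step gives (1,1)='1' but target has '0' -> reject
Unique solution: (2,2)=dead, (5,0)=dead.
Check: live-neighbor counts of every cell in the completed generation 0:
122220
023342
221332
121223
211111
111000
Applying B3/S23 to generation 0 with these counts gives:
001100
001100
000111
000011
000000
000000
which matches the target exactly.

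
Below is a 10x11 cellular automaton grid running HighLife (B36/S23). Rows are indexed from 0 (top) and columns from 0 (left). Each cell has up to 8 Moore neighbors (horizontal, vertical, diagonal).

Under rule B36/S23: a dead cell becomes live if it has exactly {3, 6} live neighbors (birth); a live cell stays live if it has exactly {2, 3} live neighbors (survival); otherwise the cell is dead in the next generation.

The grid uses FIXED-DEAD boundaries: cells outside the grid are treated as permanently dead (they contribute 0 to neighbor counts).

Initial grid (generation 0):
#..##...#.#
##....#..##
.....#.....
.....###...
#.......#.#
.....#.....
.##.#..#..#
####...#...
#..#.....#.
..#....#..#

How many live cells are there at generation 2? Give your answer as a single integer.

Answer: 32

Derivation:
Simulating step by step:
Generation 0 (given above): 34 live cells
Generation 1: 27 live cells
##........#
##..##...##
.....#.#...
.....###...
.....#.#...
.#.......#.
#...#.#....
#...#...#..
#..#....#..
...........
Generation 2: 32 live cells
##.......##
##..###..##
......###..
....##.##..
.....#.##..
.....##....
##...#.....
##.###.#...
...........
...........
Population at generation 2: 32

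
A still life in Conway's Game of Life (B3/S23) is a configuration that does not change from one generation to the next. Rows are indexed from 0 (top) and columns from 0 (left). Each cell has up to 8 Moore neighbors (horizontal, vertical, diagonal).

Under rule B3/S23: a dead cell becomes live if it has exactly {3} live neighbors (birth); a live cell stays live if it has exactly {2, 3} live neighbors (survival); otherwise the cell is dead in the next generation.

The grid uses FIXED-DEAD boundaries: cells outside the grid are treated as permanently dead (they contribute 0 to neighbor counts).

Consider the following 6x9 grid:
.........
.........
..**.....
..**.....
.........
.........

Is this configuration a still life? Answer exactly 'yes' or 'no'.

Answer: yes

Derivation:
Compute generation 1 and compare to generation 0 (given above):
Generation 1:
.........
.........
..**.....
..**.....
.........
.........
The grids are IDENTICAL -> still life.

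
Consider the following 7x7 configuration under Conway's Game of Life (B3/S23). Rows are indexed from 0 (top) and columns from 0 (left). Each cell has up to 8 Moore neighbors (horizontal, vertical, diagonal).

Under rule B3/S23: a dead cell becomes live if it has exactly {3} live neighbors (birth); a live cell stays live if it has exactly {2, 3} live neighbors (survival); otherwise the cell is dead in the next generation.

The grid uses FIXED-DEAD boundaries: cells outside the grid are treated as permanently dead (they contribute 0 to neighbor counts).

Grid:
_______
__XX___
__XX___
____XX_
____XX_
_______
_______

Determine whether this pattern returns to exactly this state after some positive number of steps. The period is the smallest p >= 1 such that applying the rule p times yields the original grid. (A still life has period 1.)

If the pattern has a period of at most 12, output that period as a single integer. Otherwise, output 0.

Simulating and comparing each generation to the original:
Gen 0 (original, given above): 8 live cells
Gen 1: 6 live cells, differs from original
Gen 2: 8 live cells, MATCHES original -> period = 2

Answer: 2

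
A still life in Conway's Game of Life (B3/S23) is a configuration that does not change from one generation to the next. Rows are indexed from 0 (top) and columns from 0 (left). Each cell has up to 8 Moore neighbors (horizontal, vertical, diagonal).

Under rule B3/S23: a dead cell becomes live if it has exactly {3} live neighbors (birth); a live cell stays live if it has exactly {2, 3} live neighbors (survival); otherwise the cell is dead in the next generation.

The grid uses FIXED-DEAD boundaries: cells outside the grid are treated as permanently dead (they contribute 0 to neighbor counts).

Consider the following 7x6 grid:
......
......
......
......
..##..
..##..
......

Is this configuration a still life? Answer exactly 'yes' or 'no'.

Compute generation 1 and compare to generation 0 (given above):
Generation 1:
......
......
......
......
..##..
..##..
......
The grids are IDENTICAL -> still life.

Answer: yes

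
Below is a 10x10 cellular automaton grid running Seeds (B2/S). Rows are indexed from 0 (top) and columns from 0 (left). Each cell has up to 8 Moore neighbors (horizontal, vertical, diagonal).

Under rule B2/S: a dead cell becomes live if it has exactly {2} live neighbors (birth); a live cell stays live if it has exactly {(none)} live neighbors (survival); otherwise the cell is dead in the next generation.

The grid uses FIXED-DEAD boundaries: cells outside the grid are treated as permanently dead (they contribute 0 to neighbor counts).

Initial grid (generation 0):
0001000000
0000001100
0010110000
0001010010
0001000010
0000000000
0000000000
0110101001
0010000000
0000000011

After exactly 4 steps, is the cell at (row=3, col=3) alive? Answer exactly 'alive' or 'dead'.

Simulating step by step:
Generation 0 (given above): 19 live cells
Generation 1: 17 live cells
0000001100
0010000000
0000000010
0000001101
0010000101
0000000000
0111010000
0000010000
0000010100
0000000000
Generation 2: 12 live cells
0000000000
0000001010
0000001001
0000000000
0000000000
0000101010
0000001000
0101000000
0000100000
0000001000
Generation 3: 17 live cells
0000000100
0000010001
0000010010
0000000000
0000010100
0000000000
0011100000
0010110000
0011010000
0000010000
Generation 4: 21 live cells
0000001010
0000100100
0000101001
0000110110
0000001000
0010011000
0100000000
0000001000
0100000000
0011001000

Cell (3,3) at generation 4: 0 -> dead

Answer: dead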